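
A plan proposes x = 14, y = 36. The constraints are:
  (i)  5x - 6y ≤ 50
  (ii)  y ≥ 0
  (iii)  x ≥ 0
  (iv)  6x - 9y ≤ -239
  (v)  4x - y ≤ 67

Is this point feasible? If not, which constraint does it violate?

feasible

(i): -146 ≤ 50 ✓
(ii): 36 ≥ 0 ✓
(iii): 14 ≥ 0 ✓
(iv): -240 ≤ -239 ✓
(v): 20 ≤ 67 ✓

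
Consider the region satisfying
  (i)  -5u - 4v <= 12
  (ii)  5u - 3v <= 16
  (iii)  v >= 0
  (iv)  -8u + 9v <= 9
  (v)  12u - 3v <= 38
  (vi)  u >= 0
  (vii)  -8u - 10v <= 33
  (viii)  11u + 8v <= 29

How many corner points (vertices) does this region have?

4

Of the 28 pairwise boundary intersections, those satisfying every inequality are:
  (0, 0)
  (29/11, 0)
  (0, 1)
  (189/163, 331/163)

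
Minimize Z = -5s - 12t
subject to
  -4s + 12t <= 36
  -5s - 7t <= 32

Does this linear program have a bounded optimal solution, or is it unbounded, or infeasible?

From the feasible point (-159/22, 13/22), moving in the direction (12, 4) keeps every constraint satisfied while Z decreases without bound.

unbounded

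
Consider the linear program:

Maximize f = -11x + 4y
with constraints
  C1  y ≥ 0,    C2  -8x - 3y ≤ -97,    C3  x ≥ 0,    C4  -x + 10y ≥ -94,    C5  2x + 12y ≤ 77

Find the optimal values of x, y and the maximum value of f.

x = 311/30, y = 211/45, maximum f = -1715/18

Corner points and f = -11x + 4y:
  (97/8, 0) → f = -1067/8
  (77/2, 0) → f = -847/2
  (311/30, 211/45) → f = -1715/18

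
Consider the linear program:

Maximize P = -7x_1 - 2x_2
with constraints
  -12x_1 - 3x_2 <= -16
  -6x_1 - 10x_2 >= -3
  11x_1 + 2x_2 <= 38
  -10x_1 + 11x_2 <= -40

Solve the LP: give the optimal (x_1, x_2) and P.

At the optimal vertex, -12x_1 - 3x_2 = -16 and 11x_1 + 2x_2 = 38.
Solving simultaneously gives x_1 = 82/9, x_2 = -280/9.

x_1 = 82/9, x_2 = -280/9, maximum P = -14/9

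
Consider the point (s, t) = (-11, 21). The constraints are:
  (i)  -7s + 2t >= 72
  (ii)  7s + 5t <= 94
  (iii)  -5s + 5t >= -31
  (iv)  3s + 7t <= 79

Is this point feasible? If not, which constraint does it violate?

not feasible — violates (iv)

Constraint (iv): 3s + 7t = 114, which is not ≤ 79. All other constraints are satisfied.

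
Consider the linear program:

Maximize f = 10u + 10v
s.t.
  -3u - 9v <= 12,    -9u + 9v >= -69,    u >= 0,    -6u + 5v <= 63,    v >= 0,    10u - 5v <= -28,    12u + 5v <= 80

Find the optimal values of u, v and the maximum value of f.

u = 17/18, v = 206/15, maximum f = 1321/9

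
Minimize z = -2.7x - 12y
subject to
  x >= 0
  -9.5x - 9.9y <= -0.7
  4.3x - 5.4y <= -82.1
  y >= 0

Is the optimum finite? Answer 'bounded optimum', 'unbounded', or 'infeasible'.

unbounded

From the feasible point (0, 821/54), moving in the direction (0, 1) keeps every constraint satisfied while z decreases without bound.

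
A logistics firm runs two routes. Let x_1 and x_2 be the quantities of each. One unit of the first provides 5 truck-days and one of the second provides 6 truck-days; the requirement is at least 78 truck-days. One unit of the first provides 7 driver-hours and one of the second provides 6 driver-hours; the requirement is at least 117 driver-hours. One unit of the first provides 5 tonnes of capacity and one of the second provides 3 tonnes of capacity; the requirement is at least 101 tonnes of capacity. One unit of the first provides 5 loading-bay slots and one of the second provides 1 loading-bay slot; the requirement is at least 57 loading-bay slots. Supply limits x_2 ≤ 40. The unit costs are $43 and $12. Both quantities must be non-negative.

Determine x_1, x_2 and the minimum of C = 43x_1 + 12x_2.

Vertices and C = 43x_1 + 12x_2:
  (101/5, 0) → C = 4343/5
  (7, 22) → C = 565
  (17/5, 40) → C = 3131/5
The feasible region is unbounded (it extends along (1, 0)), but C strictly increases along every unbounded feasible direction, so there is no improving ray and the minimum is attained at a vertex.

The optimum lies where 5x_1 + 3x_2 = 101 and 5x_1 + x_2 = 57.
Solving simultaneously gives x_1 = 7, x_2 = 22.

x_1 = 7, x_2 = 22, minimum C = 565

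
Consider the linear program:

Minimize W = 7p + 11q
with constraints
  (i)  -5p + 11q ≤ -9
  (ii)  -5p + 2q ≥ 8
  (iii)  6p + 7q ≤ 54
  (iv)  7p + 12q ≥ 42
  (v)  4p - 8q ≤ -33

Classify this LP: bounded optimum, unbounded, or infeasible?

infeasible

The boundaries -5p + 11q = -9 and 4p - 8q = -33 meet at (-435/4, -201/4), but that point violates 7p + 12q ≥ 42. Every candidate vertex is excluded by some other constraint, so the feasible region is empty.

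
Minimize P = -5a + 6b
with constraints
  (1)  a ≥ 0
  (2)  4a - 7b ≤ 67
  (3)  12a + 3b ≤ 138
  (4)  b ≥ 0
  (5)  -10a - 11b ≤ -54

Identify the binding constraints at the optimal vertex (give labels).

Extreme points and P = -5a + 6b:
  (0, 46) → P = 276
  (0, 54/11) → P = 324/11
  (23/2, 0) → P = -115/2
  (27/5, 0) → P = -27

The minimum is at (23/2, 0). Substituting into each constraint, equality holds for (3) and (4); the remaining constraints have slack.

(3) and (4)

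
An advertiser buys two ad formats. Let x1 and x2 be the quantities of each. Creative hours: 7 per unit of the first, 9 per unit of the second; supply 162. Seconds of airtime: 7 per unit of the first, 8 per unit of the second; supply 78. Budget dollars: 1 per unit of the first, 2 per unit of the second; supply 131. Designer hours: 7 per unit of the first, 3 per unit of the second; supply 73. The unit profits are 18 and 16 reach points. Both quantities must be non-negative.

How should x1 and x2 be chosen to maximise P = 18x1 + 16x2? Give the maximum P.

x1 = 10, x2 = 1, maximum P = 196

Corner points and P = 18x1 + 16x2:
  (0, 0) → P = 0
  (0, 39/4) → P = 156
  (73/7, 0) → P = 1314/7
  (10, 1) → P = 196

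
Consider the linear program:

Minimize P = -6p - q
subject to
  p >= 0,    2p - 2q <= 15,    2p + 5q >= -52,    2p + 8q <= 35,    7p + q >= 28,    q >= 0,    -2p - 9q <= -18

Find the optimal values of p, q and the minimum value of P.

p = 19/2, q = 2, minimum P = -59

Extreme points and P = -6p - q:
  (19/2, 2) → P = -59
  (171/22, 3/11) → P = -516/11
  (7/2, 7/2) → P = -49/2
  (234/61, 70/61) → P = -1474/61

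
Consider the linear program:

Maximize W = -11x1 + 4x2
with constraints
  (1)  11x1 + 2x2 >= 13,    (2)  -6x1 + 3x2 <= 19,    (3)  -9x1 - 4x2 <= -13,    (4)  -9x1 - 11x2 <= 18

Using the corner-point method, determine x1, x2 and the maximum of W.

Vertices and W = -11x1 + 4x2:
  (1/45, 287/45) → W = 379/15
  (1, 1) → W = -7
  (215/63, -31/7) → W = -3481/63
The feasible region is unbounded (it extends along (11, -9), (1, 2)), but W strictly decreases along every unbounded feasible direction, so there is no improving ray and the maximum is attained at a vertex.

x1 = 1/45, x2 = 287/45, maximum W = 379/15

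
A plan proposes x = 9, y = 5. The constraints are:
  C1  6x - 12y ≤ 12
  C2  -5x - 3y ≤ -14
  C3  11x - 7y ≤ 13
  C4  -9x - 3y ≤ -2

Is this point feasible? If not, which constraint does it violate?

not feasible — violates C3

Constraint C3: 11x - 7y = 64, which is not ≤ 13. All other constraints are satisfied.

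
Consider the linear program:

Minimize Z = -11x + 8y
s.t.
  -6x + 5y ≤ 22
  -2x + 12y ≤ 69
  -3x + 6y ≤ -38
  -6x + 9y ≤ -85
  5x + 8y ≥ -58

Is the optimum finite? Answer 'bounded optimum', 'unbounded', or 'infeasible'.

unbounded

From the feasible point (145/4, 283/24), moving in the direction (12, 2) keeps every constraint satisfied while Z decreases without bound.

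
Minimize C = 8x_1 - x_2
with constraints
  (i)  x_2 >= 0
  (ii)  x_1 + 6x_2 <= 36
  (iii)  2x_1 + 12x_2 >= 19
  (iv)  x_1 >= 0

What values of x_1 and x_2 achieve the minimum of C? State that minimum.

x_1 = 0, x_2 = 6, minimum C = -6

Extreme points and C = 8x_1 - x_2:
  (36, 0) → C = 288
  (19/2, 0) → C = 76
  (0, 6) → C = -6
  (0, 19/12) → C = -19/12

The optimum lies where x_1 + 6x_2 = 36 and x_1 = 0.
Solving simultaneously gives x_1 = 0, x_2 = 6.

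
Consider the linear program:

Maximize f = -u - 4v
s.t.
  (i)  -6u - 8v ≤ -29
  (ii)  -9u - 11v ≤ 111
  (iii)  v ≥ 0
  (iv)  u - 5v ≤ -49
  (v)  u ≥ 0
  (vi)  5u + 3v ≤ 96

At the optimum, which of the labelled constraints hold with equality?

(iv) and (v)

Extreme points and f = -u - 4v:
  (0, 49/5) → f = -196/5
  (333/28, 341/28) → f = -1697/28
  (0, 32) → f = -128

The maximum is at (0, 49/5). Substituting into each constraint, equality holds for (iv) and (v); the remaining constraints have slack.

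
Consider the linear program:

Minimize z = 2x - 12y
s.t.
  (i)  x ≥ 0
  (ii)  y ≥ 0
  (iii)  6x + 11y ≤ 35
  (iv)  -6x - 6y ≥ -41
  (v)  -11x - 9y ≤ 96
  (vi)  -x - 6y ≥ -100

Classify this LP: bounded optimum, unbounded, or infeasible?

bounded optimum

Corner points and z = 2x - 12y:
  (0, 0) → z = 0
  (0, 35/11) → z = -420/11
  (35/6, 0) → z = 35/3
The feasible region has finitely many vertices and no improving ray; the minimum is -420/11 at (0, 35/11).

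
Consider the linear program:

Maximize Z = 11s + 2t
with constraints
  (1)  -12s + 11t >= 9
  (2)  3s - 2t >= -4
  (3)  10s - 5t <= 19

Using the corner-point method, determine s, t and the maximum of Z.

s = 58/5, t = 97/5, maximum Z = 832/5

Corner points and Z = 11s + 2t:
  (-26/9, -7/3) → Z = -328/9
  (127/25, 159/25) → Z = 343/5
  (58/5, 97/5) → Z = 832/5

At the optimal vertex, 3s - 2t = -4 and 10s - 5t = 19.
Solving simultaneously gives s = 58/5, t = 97/5.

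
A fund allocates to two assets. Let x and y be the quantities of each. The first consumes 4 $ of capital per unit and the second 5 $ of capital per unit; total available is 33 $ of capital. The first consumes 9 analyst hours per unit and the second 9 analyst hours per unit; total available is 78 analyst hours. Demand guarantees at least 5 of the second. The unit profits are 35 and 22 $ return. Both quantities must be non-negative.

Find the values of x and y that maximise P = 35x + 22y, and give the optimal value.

x = 2, y = 5, maximum P = 180

Extreme points and P = 35x + 22y:
  (0, 33/5) → P = 726/5
  (0, 5) → P = 110
  (2, 5) → P = 180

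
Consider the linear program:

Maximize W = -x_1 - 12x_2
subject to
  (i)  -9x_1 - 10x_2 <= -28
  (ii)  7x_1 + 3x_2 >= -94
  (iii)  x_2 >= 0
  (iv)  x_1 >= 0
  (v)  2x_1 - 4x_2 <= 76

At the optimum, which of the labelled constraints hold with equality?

(i) and (iii)

Vertices and W = -x_1 - 12x_2:
  (28/9, 0) → W = -28/9
  (0, 14/5) → W = -168/5
  (38, 0) → W = -38
The feasible region is unbounded (it extends along (0, 1), (2, 1)), but W strictly decreases along every unbounded feasible direction, so there is no improving ray and the maximum is attained at a vertex.

The maximum is at (28/9, 0). Substituting into each constraint, equality holds for (i) and (iii); the remaining constraints have slack.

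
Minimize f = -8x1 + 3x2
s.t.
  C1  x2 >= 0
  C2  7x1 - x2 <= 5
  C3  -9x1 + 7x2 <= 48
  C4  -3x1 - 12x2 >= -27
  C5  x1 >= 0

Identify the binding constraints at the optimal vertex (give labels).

Corner points and f = -8x1 + 3x2:
  (5/7, 0) → f = -40/7
  (0, 0) → f = 0
  (1, 2) → f = -2
  (0, 9/4) → f = 27/4

The minimum is at (5/7, 0). Substituting into each constraint, equality holds for C1 and C2; the remaining constraints have slack.

C1 and C2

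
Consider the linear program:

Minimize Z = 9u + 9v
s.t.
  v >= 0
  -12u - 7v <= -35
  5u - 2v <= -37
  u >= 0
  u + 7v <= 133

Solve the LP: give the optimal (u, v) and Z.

Corner points and Z = 9u + 9v:
  (0, 37/2) → Z = 333/2
  (7/37, 702/37) → Z = 6381/37
  (0, 19) → Z = 171

u = 0, v = 37/2, minimum Z = 333/2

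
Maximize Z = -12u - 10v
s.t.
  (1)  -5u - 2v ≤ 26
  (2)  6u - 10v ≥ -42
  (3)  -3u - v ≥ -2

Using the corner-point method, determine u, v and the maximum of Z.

Corner points and Z = -12u - 10v:
  (-172/31, 27/31) → Z = 1794/31
  (30, -88) → Z = 520
  (-11/18, 23/6) → Z = -31

The binding constraints are -5u - 2v = 26 and -3u - v = -2.
Solving simultaneously gives u = 30, v = -88.

u = 30, v = -88, maximum Z = 520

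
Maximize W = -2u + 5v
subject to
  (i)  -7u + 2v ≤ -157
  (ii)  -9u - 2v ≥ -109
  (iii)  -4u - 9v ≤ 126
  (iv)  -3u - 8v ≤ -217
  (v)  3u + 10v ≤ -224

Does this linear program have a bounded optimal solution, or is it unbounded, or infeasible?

The boundaries -3u - 8v = -217 and 3u + 10v = -224 meet at (1981/3, -441/2), but that point violates -9u - 2v ≥ -109. Every candidate vertex is excluded by some other constraint, so the feasible region is empty.

infeasible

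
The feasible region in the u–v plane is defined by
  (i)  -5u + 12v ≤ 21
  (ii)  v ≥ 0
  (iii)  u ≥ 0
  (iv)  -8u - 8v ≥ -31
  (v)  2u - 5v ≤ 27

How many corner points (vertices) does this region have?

Of the 10 pairwise boundary intersections, those satisfying every inequality are:
  (0, 7/4)
  (3/2, 19/8)
  (0, 0)
  (31/8, 0)

4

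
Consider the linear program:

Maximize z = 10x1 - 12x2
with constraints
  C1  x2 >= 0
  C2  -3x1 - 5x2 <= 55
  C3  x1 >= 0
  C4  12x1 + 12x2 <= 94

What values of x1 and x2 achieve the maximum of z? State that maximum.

x1 = 47/6, x2 = 0, maximum z = 235/3

Feasible corners and z = 10x1 - 12x2:
  (0, 0) → z = 0
  (47/6, 0) → z = 235/3
  (0, 47/6) → z = -94

The binding constraints are x2 = 0 and 12x1 + 12x2 = 94.
Solving simultaneously gives x1 = 47/6, x2 = 0.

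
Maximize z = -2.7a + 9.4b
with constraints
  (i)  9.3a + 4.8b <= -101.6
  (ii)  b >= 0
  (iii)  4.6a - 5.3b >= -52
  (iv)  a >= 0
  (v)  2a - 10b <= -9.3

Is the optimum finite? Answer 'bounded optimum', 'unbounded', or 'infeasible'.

infeasible

The boundaries 9.3a + 4.8b = -101.6 and b = 0 meet at (-1016/93, 0), but that point violates a ≥ 0. Every candidate vertex is excluded by some other constraint, so the feasible region is empty.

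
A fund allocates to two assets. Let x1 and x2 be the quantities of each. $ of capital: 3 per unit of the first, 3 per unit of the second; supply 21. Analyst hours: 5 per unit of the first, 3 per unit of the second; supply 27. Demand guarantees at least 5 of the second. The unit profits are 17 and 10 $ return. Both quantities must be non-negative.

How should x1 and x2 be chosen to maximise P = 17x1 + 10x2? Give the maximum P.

Feasible corners and P = 17x1 + 10x2:
  (0, 7) → P = 70
  (0, 5) → P = 50
  (2, 5) → P = 84

x1 = 2, x2 = 5, maximum P = 84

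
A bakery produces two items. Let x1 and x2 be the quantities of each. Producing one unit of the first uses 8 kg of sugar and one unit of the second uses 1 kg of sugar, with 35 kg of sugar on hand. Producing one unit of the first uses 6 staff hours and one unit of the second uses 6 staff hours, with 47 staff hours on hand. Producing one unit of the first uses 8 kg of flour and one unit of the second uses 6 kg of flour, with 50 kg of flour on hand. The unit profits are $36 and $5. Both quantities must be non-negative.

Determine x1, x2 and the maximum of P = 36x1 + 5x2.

x1 = 4, x2 = 3, maximum P = 159

Corner points and P = 36x1 + 5x2:
  (0, 0) → P = 0
  (0, 47/6) → P = 235/6
  (35/8, 0) → P = 315/2
  (4, 3) → P = 159
  (3/2, 19/3) → P = 257/3

The optimum lies where 8x1 + x2 = 35 and 8x1 + 6x2 = 50.
Solving simultaneously gives x1 = 4, x2 = 3.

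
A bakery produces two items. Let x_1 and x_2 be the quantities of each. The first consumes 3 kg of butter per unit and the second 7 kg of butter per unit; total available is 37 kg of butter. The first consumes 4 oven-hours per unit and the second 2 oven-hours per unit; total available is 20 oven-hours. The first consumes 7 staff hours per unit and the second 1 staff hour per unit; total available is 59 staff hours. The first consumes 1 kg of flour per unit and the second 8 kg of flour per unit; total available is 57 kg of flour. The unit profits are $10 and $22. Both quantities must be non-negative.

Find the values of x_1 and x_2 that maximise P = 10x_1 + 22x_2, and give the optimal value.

Feasible corners and P = 10x_1 + 22x_2:
  (0, 0) → P = 0
  (0, 37/7) → P = 814/7
  (5, 0) → P = 50
  (3, 4) → P = 118

The optimum lies where 3x_1 + 7x_2 = 37 and 4x_1 + 2x_2 = 20.
Solving simultaneously gives x_1 = 3, x_2 = 4.

x_1 = 3, x_2 = 4, maximum P = 118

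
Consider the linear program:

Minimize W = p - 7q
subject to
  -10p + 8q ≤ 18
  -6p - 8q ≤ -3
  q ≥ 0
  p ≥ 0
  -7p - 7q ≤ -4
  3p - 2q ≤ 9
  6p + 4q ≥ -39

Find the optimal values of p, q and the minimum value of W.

p = 27, q = 36, minimum W = -225

Corner points and W = p - 7q:
  (0, 9/4) → W = -63/4
  (27, 36) → W = -225
  (4/7, 0) → W = 4/7
  (3, 0) → W = 3
  (0, 4/7) → W = -4

The optimum lies where -10p + 8q = 18 and 3p - 2q = 9.
Solving simultaneously gives p = 27, q = 36.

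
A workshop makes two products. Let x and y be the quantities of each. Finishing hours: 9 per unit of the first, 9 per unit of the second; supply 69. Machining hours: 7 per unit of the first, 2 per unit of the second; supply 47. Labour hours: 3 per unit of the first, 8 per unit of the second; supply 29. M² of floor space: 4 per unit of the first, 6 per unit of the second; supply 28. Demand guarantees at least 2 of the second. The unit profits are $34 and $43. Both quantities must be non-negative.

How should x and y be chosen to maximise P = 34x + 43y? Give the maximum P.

Feasible corners and P = 34x + 43y:
  (0, 29/8) → P = 1247/8
  (0, 2) → P = 86
  (25/7, 16/7) → P = 1538/7
  (4, 2) → P = 222

The binding constraints are 4x + 6y = 28 and y = 2.
Solving simultaneously gives x = 4, y = 2.

x = 4, y = 2, maximum P = 222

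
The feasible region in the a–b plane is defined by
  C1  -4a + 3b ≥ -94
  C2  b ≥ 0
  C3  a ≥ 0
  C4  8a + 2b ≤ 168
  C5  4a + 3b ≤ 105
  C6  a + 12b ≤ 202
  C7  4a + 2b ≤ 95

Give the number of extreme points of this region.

Intersecting each pair of boundary lines and keeping only the points that satisfy every inequality leaves:
  (0, 0)
  (21, 0)
  (0, 101/6)
  (147/8, 21/2)
  (218/15, 703/45)

5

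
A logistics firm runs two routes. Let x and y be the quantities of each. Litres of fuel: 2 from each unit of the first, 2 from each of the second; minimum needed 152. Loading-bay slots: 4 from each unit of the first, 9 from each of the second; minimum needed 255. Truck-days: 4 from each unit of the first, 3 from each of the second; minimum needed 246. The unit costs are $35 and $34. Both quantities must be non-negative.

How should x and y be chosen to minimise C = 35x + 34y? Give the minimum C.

x = 18, y = 58, minimum C = 2602

Corner points and C = 35x + 34y:
  (0, 82) → C = 2788
  (76, 0) → C = 2660
  (18, 58) → C = 2602
The feasible region is unbounded (it extends along (0, 1), (1, 0)), but C strictly increases along every unbounded feasible direction, so there is no improving ray and the minimum is attained at a vertex.

At the optimal vertex, 2x + 2y = 152 and 4x + 3y = 246.
Solving simultaneously gives x = 18, y = 58.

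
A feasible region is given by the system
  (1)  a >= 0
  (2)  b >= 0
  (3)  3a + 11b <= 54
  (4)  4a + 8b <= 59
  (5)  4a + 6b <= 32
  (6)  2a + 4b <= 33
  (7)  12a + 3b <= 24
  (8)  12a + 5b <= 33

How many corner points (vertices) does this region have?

5

Intersecting each pair of boundary lines and keeping only the points that satisfy every inequality leaves:
  (0, 0)
  (0, 54/11)
  (2, 0)
  (31/39, 61/13)
  (7/8, 9/2)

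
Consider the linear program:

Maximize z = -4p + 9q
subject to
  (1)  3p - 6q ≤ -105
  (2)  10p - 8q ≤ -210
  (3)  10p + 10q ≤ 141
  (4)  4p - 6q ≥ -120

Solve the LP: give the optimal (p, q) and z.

p = -75/7, q = 90/7, maximum z = 1110/7

The binding constraints are 10p - 8q = -210 and 4p - 6q = -120.
Solving simultaneously gives p = -75/7, q = 90/7.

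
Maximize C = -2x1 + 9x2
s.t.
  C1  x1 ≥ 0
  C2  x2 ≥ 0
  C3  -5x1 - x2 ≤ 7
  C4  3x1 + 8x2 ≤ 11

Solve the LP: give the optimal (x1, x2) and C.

x1 = 0, x2 = 11/8, maximum C = 99/8

Vertices and C = -2x1 + 9x2:
  (0, 0) → C = 0
  (0, 11/8) → C = 99/8
  (11/3, 0) → C = -22/3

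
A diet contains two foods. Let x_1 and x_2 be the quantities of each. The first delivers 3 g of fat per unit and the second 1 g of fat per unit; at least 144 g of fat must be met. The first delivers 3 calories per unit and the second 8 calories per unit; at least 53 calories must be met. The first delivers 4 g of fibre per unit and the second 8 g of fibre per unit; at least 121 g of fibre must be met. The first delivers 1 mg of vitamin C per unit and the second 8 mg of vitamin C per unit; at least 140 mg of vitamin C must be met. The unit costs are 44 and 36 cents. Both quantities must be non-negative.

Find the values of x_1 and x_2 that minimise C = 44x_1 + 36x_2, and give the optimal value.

x_1 = 44, x_2 = 12, minimum C = 2368

Feasible corners and C = 44x_1 + 36x_2:
  (0, 144) → C = 5184
  (140, 0) → C = 6160
  (44, 12) → C = 2368
The feasible region is unbounded (it extends along (0, 1), (1, 0)), but C strictly increases along every unbounded feasible direction, so there is no improving ray and the minimum is attained at a vertex.

At the optimal vertex, 3x_1 + x_2 = 144 and x_1 + 8x_2 = 140.
Solving simultaneously gives x_1 = 44, x_2 = 12.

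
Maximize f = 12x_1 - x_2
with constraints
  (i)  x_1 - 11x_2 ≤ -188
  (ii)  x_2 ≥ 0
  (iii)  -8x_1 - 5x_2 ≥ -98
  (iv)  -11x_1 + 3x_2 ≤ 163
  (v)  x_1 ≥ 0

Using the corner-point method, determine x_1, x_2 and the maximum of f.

Feasible corners and f = 12x_1 - x_2:
  (46/31, 534/31) → f = 18/31
  (0, 188/11) → f = -188/11
  (0, 98/5) → f = -98/5

The optimum lies where x_1 - 11x_2 = -188 and -8x_1 - 5x_2 = -98.
Solving simultaneously gives x_1 = 46/31, x_2 = 534/31.

x_1 = 46/31, x_2 = 534/31, maximum f = 18/31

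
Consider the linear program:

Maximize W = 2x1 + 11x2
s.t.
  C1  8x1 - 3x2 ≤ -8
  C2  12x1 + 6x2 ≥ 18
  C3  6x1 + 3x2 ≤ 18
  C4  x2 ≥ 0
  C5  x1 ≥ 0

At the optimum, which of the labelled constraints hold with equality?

C3 and C5

Feasible corners and W = 2x1 + 11x2:
  (1/14, 20/7) → W = 221/7
  (5/7, 32/7) → W = 362/7
  (0, 3) → W = 33
  (0, 6) → W = 66

The maximum is at (0, 6). Substituting into each constraint, equality holds for C3 and C5; the remaining constraints have slack.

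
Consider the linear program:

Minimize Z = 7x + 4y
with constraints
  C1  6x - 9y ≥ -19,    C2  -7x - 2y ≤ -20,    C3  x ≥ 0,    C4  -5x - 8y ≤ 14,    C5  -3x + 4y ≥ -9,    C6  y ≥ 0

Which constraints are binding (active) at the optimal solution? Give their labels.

C2 and C6

Feasible corners and Z = 7x + 4y:
  (142/75, 253/75) → Z = 2006/75
  (157/3, 37) → Z = 1543/3
  (20/7, 0) → Z = 20
  (3, 0) → Z = 21

The minimum is at (20/7, 0). Substituting into each constraint, equality holds for C2 and C6; the remaining constraints have slack.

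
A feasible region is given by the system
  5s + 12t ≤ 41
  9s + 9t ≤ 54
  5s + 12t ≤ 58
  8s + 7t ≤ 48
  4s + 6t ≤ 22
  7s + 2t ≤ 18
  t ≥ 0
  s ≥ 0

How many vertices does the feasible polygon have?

Pairwise boundary intersections that survive every other constraint:
  (1, 3)
  (0, 41/12)
  (32/17, 41/17)
  (18/7, 0)
  (0, 0)

5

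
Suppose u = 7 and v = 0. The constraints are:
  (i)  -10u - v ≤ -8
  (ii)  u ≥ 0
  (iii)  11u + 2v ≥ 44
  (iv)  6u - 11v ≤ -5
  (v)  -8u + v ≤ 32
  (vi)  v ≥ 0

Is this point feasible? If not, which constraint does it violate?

not feasible — violates (iv)

Constraint (iv): 6u - 11v = 42, which is not ≤ -5. All other constraints are satisfied.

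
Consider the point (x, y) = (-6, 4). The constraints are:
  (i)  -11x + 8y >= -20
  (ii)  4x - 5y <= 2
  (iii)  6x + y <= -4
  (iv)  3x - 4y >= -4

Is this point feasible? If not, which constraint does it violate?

Constraint (iv): 3x - 4y = -34, which is not ≥ -4. All other constraints are satisfied.

not feasible — violates (iv)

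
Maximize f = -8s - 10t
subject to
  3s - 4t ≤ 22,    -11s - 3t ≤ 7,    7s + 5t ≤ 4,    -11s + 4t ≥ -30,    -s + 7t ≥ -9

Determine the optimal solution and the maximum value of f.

s = -11/40, t = -53/40, maximum f = 309/20

Vertices and f = -8s - 10t:
  (-47/34, 93/34) → f = -277/17
  (-11/40, -53/40) → f = 309/20
  (73/54, -59/54) → f = 1/9

At the optimal vertex, -11s - 3t = 7 and -s + 7t = -9.
Solving simultaneously gives s = -11/40, t = -53/40.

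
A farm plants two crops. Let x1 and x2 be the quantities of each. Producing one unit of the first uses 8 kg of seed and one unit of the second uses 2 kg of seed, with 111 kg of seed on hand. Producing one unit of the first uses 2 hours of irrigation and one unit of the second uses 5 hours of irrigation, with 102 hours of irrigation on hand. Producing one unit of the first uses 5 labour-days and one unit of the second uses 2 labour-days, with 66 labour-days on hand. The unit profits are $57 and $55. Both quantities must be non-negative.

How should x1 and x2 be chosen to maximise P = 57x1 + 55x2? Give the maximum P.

x1 = 6, x2 = 18, maximum P = 1332

Feasible corners and P = 57x1 + 55x2:
  (0, 0) → P = 0
  (0, 102/5) → P = 1122
  (66/5, 0) → P = 3762/5
  (6, 18) → P = 1332

At the optimal vertex, 2x1 + 5x2 = 102 and 5x1 + 2x2 = 66.
Solving simultaneously gives x1 = 6, x2 = 18.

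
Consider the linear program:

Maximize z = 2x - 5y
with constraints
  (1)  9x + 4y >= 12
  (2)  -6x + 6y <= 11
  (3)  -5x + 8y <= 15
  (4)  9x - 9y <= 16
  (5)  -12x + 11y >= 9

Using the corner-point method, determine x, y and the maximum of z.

x = 32/49, y = 75/49, maximum z = -311/49

The optimum lies where 9x + 4y = 12 and -12x + 11y = 9.
Solving simultaneously gives x = 32/49, y = 75/49.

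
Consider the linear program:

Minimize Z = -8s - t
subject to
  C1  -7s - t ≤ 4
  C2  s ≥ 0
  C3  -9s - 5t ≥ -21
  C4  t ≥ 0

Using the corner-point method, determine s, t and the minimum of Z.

s = 7/3, t = 0, minimum Z = -56/3

Corner points and Z = -8s - t:
  (0, 21/5) → Z = -21/5
  (0, 0) → Z = 0
  (7/3, 0) → Z = -56/3

The optimum lies where -9s - 5t = -21 and t = 0.
Solving simultaneously gives s = 7/3, t = 0.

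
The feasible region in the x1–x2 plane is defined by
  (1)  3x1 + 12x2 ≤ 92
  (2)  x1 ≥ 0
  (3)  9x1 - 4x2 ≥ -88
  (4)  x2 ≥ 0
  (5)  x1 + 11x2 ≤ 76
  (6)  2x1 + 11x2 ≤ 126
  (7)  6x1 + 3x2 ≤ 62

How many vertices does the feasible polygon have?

5

The feasible vertices (each the meet of two boundaries and inside every other half-plane) are:
  (100/21, 136/21)
  (52/7, 122/21)
  (0, 0)
  (0, 76/11)
  (31/3, 0)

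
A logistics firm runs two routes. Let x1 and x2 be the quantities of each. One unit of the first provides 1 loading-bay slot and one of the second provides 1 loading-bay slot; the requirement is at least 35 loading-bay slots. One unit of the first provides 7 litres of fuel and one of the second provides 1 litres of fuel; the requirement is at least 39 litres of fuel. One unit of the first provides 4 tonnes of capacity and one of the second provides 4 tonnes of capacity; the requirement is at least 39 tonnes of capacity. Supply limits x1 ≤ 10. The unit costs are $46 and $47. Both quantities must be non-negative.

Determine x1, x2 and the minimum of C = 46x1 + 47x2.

x1 = 10, x2 = 25, minimum C = 1635

The feasible region is unbounded (it extends along (0, 1)), but C strictly increases along every unbounded feasible direction, so there is no improving ray and the minimum is attained at a vertex.

The binding constraints are x1 + x2 = 35 and x1 = 10.
Solving simultaneously gives x1 = 10, x2 = 25.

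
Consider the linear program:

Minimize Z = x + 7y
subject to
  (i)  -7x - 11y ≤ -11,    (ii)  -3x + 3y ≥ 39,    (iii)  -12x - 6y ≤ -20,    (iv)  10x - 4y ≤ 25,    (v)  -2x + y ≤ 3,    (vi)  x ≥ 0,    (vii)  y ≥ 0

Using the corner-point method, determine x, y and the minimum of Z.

x = 10, y = 23, minimum Z = 171

Vertices and Z = x + 7y:
  (77/6, 155/6) → Z = 581/3
  (10, 23) → Z = 171
  (37/2, 40) → Z = 597/2

At the optimal vertex, -3x + 3y = 39 and -2x + y = 3.
Solving simultaneously gives x = 10, y = 23.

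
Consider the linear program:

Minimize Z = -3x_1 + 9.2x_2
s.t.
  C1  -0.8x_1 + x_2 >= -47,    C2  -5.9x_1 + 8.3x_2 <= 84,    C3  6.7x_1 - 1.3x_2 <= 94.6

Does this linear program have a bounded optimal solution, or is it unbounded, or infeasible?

From the feasible point (1675/283, -11961/283), moving in the direction (-8.3, -5.9) keeps every constraint satisfied while Z decreases without bound.

unbounded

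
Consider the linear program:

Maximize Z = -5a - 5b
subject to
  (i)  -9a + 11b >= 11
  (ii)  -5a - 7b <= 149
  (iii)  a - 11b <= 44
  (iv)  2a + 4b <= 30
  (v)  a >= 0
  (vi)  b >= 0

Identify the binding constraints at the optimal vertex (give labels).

Extreme points and Z = -5a - 5b:
  (143/29, 146/29) → Z = -1445/29
  (0, 1) → Z = -5
  (0, 15/2) → Z = -75/2

The maximum is at (0, 1). Substituting into each constraint, equality holds for (i) and (v); the remaining constraints have slack.

(i) and (v)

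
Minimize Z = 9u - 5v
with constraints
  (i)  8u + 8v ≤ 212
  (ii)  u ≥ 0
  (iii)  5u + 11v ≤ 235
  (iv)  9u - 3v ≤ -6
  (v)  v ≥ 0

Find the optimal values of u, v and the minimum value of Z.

Feasible corners and Z = 9u - 5v:
  (0, 235/11) → Z = -1175/11
  (0, 2) → Z = -10
  (213/38, 715/38) → Z = -829/19

u = 0, v = 235/11, minimum Z = -1175/11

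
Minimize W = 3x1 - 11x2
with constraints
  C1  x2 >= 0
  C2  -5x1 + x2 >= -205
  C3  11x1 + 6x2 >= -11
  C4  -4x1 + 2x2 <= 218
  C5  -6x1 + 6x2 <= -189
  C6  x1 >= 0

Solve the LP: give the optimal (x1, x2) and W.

x1 = 347/8, x2 = 95/8, minimum W = -1/2

Vertices and W = 3x1 - 11x2:
  (41, 0) → W = 123
  (63/2, 0) → W = 189/2
  (347/8, 95/8) → W = -1/2

The binding constraints are -5x1 + x2 = -205 and -6x1 + 6x2 = -189.
Solving simultaneously gives x1 = 347/8, x2 = 95/8.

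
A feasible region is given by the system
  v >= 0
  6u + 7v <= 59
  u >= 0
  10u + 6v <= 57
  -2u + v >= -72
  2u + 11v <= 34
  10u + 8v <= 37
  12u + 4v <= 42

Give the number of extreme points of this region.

5

Intersecting each pair of boundary lines and keeping only the points that satisfy every inequality leaves:
  (0, 0)
  (7/2, 0)
  (0, 34/11)
  (135/94, 133/47)
  (47/14, 3/7)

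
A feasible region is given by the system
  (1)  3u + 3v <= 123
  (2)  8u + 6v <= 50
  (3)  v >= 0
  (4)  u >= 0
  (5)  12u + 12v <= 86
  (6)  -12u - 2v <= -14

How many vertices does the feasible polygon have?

5

Of the 14 pairwise boundary intersections, those satisfying every inequality are:
  (25/4, 0)
  (7/2, 11/3)
  (7/6, 0)
  (0, 43/6)
  (0, 7)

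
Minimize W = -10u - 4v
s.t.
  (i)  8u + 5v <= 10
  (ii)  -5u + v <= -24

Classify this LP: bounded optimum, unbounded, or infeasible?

From the feasible point (130/33, -142/33), moving in the direction (5, -8) keeps every constraint satisfied while W decreases without bound.

unbounded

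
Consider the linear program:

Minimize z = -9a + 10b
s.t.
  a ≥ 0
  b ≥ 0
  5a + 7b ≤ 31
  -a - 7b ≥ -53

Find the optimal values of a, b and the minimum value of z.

Corner points and z = -9a + 10b:
  (0, 0) → z = 0
  (0, 31/7) → z = 310/7
  (31/5, 0) → z = -279/5

a = 31/5, b = 0, minimum z = -279/5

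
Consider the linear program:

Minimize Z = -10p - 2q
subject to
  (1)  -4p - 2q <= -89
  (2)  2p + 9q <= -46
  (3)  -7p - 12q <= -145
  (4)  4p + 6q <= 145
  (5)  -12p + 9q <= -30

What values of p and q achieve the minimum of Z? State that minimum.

Corner points and Z = -10p - 2q:
  (619/13, -204/13) → Z = -5782/13
  (527/8, -79/4) → Z = -2477/4
  (145, -145/2) → Z = -1305

The binding constraints are -7p - 12q = -145 and 4p + 6q = 145.
Solving simultaneously gives p = 145, q = -145/2.

p = 145, q = -145/2, minimum Z = -1305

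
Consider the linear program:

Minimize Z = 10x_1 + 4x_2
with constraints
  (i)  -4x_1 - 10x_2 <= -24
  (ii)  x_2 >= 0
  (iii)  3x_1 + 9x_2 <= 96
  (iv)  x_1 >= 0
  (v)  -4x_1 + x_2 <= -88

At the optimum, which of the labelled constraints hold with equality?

Extreme points and Z = 10x_1 + 4x_2:
  (32, 0) → Z = 320
  (22, 0) → Z = 220
  (296/13, 40/13) → Z = 240

The minimum is at (22, 0). Substituting into each constraint, equality holds for (ii) and (v); the remaining constraints have slack.

(ii) and (v)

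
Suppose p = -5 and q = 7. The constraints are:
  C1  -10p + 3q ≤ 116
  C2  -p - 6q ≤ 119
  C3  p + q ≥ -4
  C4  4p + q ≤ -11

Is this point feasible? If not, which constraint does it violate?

C1: 71 ≤ 116 ✓
C2: -37 ≤ 119 ✓
C3: 2 ≥ -4 ✓
C4: -13 ≤ -11 ✓

feasible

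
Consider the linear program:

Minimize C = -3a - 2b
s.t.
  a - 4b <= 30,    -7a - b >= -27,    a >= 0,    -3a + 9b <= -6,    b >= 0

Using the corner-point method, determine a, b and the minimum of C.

Extreme points and C = -3a - 2b:
  (83/22, 13/22) → C = -25/2
  (27/7, 0) → C = -81/7
  (2, 0) → C = -6

a = 83/22, b = 13/22, minimum C = -25/2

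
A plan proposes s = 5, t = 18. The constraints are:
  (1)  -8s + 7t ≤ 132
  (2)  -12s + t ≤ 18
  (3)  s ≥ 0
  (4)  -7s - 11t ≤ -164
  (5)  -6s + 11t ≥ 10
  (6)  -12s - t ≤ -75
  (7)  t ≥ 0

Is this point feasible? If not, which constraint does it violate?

feasible

(1): 86 ≤ 132 ✓
(2): -42 ≤ 18 ✓
(3): 5 ≥ 0 ✓
(4): -233 ≤ -164 ✓
(5): 168 ≥ 10 ✓
(6): -78 ≤ -75 ✓
(7): 18 ≥ 0 ✓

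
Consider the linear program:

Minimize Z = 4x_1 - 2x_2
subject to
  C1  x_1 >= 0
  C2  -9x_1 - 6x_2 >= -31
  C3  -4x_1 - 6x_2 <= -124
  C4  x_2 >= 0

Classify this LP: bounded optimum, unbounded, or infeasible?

The boundaries x_1 = 0 and -9x_1 - 6x_2 = -31 meet at (0, 31/6), but that point violates -4x_1 - 6x_2 ≤ -124. Every candidate vertex is excluded by some other constraint, so the feasible region is empty.

infeasible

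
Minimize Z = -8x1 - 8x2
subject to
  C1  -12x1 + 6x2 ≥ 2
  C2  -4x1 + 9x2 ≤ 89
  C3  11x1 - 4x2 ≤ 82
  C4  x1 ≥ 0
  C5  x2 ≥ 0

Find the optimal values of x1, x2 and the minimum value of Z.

x1 = 43/7, x2 = 265/21, minimum Z = -3152/21

Vertices and Z = -8x1 - 8x2:
  (43/7, 265/21) → Z = -3152/21
  (0, 1/3) → Z = -8/3
  (0, 89/9) → Z = -712/9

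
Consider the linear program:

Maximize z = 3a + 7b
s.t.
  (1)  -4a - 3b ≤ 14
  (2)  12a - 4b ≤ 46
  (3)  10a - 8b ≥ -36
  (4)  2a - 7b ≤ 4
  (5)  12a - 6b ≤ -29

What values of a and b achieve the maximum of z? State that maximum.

a = -4/9, b = 71/18, maximum z = 473/18

Vertices and z = 3a + 7b:
  (-110/31, 2/31) → z = -316/31
  (-57/20, -13/15) → z = -877/60
  (-4/9, 71/18) → z = 473/18

At the optimal vertex, 10a - 8b = -36 and 12a - 6b = -29.
Solving simultaneously gives a = -4/9, b = 71/18.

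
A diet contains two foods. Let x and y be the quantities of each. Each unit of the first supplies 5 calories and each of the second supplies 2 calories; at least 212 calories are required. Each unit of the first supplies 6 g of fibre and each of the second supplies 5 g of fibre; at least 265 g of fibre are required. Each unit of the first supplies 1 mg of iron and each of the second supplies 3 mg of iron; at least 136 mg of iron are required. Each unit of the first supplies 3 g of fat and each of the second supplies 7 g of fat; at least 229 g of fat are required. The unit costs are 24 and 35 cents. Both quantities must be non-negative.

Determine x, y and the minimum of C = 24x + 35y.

Extreme points and C = 24x + 35y:
  (0, 106) → C = 3710
  (136, 0) → C = 3264
  (28, 36) → C = 1932
The feasible region is unbounded (it extends along (0, 1), (1, 0)), but C strictly increases along every unbounded feasible direction, so there is no improving ray and the minimum is attained at a vertex.

At the optimal vertex, 5x + 2y = 212 and x + 3y = 136.
Solving simultaneously gives x = 28, y = 36.

x = 28, y = 36, minimum C = 1932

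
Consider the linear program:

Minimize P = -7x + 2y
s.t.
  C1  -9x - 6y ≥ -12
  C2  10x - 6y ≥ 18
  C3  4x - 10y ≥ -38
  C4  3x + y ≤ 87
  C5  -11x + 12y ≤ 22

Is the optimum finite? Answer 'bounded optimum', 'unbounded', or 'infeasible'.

unbounded

From the feasible point (30/19, -7/19), moving in the direction (1, -3) keeps every constraint satisfied while P decreases without bound.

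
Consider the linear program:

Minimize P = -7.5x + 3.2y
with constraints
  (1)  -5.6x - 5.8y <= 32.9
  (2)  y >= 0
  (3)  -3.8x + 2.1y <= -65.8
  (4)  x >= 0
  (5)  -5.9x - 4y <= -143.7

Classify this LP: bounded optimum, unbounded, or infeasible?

From the feasible point (1437/59, 0), moving in the direction (2.1, 3.8) keeps every constraint satisfied while P decreases without bound.

unbounded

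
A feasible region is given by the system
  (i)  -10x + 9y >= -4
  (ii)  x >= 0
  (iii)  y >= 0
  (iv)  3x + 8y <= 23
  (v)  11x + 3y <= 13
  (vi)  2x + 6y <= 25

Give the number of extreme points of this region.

5

Pairwise boundary intersections that survive every other constraint:
  (2/5, 0)
  (1, 2/3)
  (0, 0)
  (0, 23/8)
  (35/79, 214/79)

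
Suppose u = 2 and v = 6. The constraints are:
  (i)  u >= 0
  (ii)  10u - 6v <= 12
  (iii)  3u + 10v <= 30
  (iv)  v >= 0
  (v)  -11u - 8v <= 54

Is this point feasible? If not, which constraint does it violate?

Constraint (iii): 3u + 10v = 66, which is not ≤ 30. All other constraints are satisfied.

not feasible — violates (iii)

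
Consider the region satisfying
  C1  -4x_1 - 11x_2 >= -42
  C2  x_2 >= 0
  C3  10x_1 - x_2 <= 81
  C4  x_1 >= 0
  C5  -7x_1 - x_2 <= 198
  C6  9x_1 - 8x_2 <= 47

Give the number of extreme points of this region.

Intersecting each pair of boundary lines and keeping only the points that satisfy every inequality leaves:
  (0, 42/11)
  (853/131, 190/131)
  (0, 0)
  (47/9, 0)

4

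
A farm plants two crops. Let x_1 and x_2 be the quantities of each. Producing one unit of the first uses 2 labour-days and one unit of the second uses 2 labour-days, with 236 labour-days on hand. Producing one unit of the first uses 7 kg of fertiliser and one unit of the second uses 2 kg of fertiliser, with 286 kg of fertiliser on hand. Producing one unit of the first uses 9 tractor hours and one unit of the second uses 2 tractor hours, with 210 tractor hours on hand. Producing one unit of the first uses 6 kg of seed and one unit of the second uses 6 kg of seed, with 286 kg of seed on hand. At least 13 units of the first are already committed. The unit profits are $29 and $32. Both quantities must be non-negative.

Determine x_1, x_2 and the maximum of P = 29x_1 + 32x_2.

Extreme points and P = 29x_1 + 32x_2:
  (70/3, 0) → P = 2030/3
  (13, 0) → P = 377
  (344/21, 219/7) → P = 31000/21
  (13, 104/3) → P = 4459/3

At the optimal vertex, 6x_1 + 6x_2 = 286 and x_1 = 13.
Solving simultaneously gives x_1 = 13, x_2 = 104/3.

x_1 = 13, x_2 = 104/3, maximum P = 4459/3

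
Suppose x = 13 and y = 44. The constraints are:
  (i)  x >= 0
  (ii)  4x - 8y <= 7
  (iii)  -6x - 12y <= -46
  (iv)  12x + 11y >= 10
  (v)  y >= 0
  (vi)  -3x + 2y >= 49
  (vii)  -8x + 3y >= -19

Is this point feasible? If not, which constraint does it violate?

feasible

(i): 13 ≥ 0 ✓
(ii): -300 ≤ 7 ✓
(iii): -606 ≤ -46 ✓
(iv): 640 ≥ 10 ✓
(v): 44 ≥ 0 ✓
(vi): 49 ≥ 49 ✓
(vii): 28 ≥ -19 ✓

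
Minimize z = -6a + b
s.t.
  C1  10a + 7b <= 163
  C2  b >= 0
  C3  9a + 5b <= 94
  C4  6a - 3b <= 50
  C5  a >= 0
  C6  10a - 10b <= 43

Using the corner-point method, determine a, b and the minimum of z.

Feasible corners and z = -6a + b:
  (0, 0) → z = 0
  (43/10, 0) → z = -129/5
  (0, 94/5) → z = 94/5
  (33/4, 79/20) → z = -911/20

a = 33/4, b = 79/20, minimum z = -911/20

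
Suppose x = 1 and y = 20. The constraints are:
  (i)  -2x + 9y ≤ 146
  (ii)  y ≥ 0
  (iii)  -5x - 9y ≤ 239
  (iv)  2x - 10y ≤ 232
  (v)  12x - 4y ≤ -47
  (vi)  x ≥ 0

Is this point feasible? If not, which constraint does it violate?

Constraint (i): -2x + 9y = 178, which is not ≤ 146. All other constraints are satisfied.

not feasible — violates (i)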